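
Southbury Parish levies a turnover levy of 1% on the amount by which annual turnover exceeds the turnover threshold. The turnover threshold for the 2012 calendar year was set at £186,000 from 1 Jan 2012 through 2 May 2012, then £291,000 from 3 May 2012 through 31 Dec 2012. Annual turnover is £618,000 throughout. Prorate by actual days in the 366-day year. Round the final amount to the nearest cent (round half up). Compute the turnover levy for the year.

1 Jan – 2 May 2012: 123 days, exemption £186,000 → (£618,000 − £186,000) × 1% × 123/366 = £1,451.8033
3 May – 31 Dec 2012: 243 days, exemption £291,000 → (£618,000 − £291,000) × 1% × 243/366 = £2,171.0656
Total = £3,622.8689

£3,622.87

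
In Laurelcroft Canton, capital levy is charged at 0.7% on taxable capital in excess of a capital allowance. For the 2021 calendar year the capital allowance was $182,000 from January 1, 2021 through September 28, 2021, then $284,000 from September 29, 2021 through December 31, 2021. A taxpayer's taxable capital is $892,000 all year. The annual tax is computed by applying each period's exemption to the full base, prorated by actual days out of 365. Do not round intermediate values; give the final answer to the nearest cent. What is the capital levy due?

January 1 – September 28, 2021: 271 days, exemption $182,000 → ($892,000 − $182,000) × 0.7% × 271/365 = $3,690.0548
September 29 – December 31, 2021: 94 days, exemption $284,000 → ($892,000 − $284,000) × 0.7% × 94/365 = $1,096.0658
Total = $4,786.1205

$4,786.12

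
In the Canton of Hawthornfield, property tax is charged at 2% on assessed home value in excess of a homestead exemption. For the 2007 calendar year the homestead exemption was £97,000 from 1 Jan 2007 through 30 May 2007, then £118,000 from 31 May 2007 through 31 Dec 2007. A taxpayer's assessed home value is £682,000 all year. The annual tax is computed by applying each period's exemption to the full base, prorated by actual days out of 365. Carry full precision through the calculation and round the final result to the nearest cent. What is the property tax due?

£11,452.60

1 Jan – 30 May 2007: 150 days, exemption £97,000 → (£682,000 − £97,000) × 2% × 150/365 = £4,808.2192
31 May – 31 Dec 2007: 215 days, exemption £118,000 → (£682,000 − £118,000) × 2% × 215/365 = £6,644.3836
Total = £11,452.6027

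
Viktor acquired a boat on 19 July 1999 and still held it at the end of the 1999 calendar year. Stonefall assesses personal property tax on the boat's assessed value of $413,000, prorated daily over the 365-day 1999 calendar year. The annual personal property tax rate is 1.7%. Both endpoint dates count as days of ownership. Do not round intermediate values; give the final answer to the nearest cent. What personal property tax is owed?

$3,193.11

Days held (19 July – 31 December 1999): 166 out of 365
Tax = $413,000 × 1.7% × 166/365 = $3,193.1123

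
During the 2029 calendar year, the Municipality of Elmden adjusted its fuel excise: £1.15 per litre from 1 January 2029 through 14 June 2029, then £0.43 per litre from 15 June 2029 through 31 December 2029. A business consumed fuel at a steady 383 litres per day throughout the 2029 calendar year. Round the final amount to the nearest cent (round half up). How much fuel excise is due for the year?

£105,612.25

1 January – 14 June 2029: 165 days × 383 litres/day = 63,195 litres at £1.15/litre → £72,674.25
15 June – 31 December 2029: 200 days × 383 litres/day = 76,600 litres at £0.43/litre → £32,938.00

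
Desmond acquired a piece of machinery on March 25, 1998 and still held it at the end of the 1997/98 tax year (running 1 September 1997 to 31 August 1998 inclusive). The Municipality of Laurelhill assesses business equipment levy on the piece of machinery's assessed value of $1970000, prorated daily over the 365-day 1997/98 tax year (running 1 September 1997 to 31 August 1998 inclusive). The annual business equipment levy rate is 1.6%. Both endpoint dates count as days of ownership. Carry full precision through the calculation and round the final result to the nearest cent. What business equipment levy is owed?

Days held (March 25 – August 31, 1998): 160 out of 365
Tax = $1970000 × 1.6% × 160/365 = $13816.9863

$13816.99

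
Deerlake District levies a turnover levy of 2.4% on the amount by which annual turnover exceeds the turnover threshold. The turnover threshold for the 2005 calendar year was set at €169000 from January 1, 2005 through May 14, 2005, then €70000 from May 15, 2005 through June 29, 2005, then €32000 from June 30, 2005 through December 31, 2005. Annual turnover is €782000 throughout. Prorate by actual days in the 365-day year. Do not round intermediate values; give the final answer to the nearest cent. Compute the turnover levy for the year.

January 1 – May 14, 2005: 134 days, exemption €169000 → (€782000 − €169000) × 2.4% × 134/365 = €5401.1178
May 15 – June 29, 2005: 46 days, exemption €70000 → (€782000 − €70000) × 2.4% × 46/365 = €2153.5562
June 30 – December 31, 2005: 185 days, exemption €32000 → (€782000 − €32000) × 2.4% × 185/365 = €9123.2877
Total = €16677.9616

€16677.96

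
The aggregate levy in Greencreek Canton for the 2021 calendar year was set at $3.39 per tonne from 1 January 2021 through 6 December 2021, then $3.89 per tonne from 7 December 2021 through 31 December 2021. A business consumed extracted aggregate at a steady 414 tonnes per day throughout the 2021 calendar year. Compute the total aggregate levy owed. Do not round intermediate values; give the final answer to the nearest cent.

$517437.90

1 January – 6 December 2021: 340 days × 414 tonnes/day = 140,760 tonnes at $3.39/tonne → $477176.40
7 December – 31 December 2021: 25 days × 414 tonnes/day = 10,350 tonnes at $3.89/tonne → $40261.50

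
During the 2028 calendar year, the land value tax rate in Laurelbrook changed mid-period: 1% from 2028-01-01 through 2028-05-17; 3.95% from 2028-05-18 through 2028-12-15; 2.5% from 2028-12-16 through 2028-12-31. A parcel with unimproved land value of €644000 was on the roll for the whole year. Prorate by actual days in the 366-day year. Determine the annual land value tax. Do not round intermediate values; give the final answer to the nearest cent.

€17866.60

2028-01-01 to 2028-05-17: 138 days at 1% → €644000 × 1% × 138/366 = €2428.1967
2028-05-18 to 2028-12-15: 212 days at 3.95% → €644000 × 3.95% × 212/366 = €14734.5792
2028-12-16 to 2028-12-31: 16 days at 2.5% → €644000 × 2.5% × 16/366 = €703.8251
Total = €17866.6011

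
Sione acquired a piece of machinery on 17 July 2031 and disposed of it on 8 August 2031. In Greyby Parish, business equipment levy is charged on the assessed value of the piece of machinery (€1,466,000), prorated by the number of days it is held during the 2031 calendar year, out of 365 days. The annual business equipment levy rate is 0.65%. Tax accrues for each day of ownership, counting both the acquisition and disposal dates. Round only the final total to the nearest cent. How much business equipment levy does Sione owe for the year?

Days held (17 July – 8 August 2031): 23 out of 365
Tax = €1,466,000 × 0.65% × 23/365 = €600.4575

€600.46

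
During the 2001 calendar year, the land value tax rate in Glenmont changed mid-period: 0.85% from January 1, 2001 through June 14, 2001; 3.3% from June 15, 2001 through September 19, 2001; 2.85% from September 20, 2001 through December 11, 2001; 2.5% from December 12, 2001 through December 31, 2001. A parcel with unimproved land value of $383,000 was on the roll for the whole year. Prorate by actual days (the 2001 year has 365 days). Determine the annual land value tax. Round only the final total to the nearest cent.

$7,837.33

January 1 – June 14, 2001: 165 days at 0.85% → $383,000 × 0.85% × 165/365 = $1,471.6644
June 15 – September 19, 2001: 97 days at 3.3% → $383,000 × 3.3% × 97/365 = $3,358.8575
September 20 – December 11, 2001: 83 days at 2.85% → $383,000 × 2.85% × 83/365 = $2,482.1548
December 12 – December 31, 2001: 20 days at 2.5% → $383,000 × 2.5% × 20/365 = $524.6575
Total = $7,837.3342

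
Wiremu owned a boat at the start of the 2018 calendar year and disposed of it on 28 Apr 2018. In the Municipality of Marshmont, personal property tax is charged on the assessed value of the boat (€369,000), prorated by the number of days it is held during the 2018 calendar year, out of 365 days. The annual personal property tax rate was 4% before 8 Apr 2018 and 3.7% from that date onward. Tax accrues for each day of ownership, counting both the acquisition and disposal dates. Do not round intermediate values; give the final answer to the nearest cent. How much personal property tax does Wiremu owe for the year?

1 Jan – 7 Apr 2018: 97 days at 4% → €369,000 × 4% × 97/365 = €3,922.5205
8 Apr – 28 Apr 2018: 21 days at 3.7% → €369,000 × 3.7% × 21/365 = €785.5151
Total = €4,708.0356

€4,708.04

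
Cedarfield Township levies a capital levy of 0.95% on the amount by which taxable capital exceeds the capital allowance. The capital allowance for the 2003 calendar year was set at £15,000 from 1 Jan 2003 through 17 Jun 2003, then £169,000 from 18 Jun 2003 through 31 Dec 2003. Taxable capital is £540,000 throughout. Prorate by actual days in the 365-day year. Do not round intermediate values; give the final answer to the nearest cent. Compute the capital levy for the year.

£4,197.88

1 Jan – 17 Jun 2003: 168 days, exemption £15,000 → (£540,000 − £15,000) × 0.95% × 168/365 = £2,295.6164
18 Jun – 31 Dec 2003: 197 days, exemption £169,000 → (£540,000 − £169,000) × 0.95% × 197/365 = £1,902.2644
Total = £4,197.8808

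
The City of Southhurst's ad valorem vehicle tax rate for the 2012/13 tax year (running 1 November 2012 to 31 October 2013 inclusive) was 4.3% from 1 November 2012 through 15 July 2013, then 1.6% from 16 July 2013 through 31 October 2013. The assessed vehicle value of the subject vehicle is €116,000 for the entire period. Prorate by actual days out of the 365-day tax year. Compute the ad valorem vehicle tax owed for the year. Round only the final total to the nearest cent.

1 November 2012 – 15 July 2013: 257 days at 4.3% → €116,000 × 4.3% × 257/365 = €3,512.0986
16 July – 31 October 2013: 108 days at 1.6% → €116,000 × 1.6% × 108/365 = €549.1726
Total = €4,061.2712

€4,061.27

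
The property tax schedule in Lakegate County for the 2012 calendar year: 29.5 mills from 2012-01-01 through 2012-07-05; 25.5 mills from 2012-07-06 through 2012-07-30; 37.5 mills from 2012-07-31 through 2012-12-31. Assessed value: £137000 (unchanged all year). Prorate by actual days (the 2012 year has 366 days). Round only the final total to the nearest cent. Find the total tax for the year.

£4465.23

2012-01-01 to 2012-07-05: 187 days at 29.5 mills → £137000 × 2.95% × 187/366 = £2064.9194
2012-07-06 to 2012-07-30: 25 days at 25.5 mills → £137000 × 2.55% × 25/366 = £238.6270
2012-07-31 to 2012-12-31: 154 days at 37.5 mills → £137000 × 3.75% × 154/366 = £2161.6803
Total = £4465.2268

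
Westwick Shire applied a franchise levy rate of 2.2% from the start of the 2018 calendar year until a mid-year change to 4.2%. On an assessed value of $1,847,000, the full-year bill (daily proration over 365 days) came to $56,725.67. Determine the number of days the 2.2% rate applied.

206 days

Let d = days at the first rate; then 365 − d days at the second rate.
$1,847,000 × [2.2%·d + 4.2%·(365−d)] / 365 = $56,725.67
Solving gives d = 206, so the new rate took effect on July 26, 2018.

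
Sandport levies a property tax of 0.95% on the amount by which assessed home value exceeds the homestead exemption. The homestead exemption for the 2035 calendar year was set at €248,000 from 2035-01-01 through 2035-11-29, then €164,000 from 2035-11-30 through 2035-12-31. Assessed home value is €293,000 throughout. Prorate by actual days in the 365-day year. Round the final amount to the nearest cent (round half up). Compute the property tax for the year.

2035-01-01 to 2035-11-29: 333 days, exemption €248,000 → (€293,000 − €248,000) × 0.95% × 333/365 = €390.0205
2035-11-30 to 2035-12-31: 32 days, exemption €164,000 → (€293,000 − €164,000) × 0.95% × 32/365 = €107.4411
Total = €497.4616

€497.46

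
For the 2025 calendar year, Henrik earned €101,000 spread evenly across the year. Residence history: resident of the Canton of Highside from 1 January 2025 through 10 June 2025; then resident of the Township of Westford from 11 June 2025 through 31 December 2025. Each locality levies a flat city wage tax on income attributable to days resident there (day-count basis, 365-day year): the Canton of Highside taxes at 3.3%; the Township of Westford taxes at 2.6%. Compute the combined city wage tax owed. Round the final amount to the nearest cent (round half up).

€2,937.85

The Canton of Highside, 1 January – 10 June 2025: 161 days → €101,000 × 3.3% × 161/365 = €1,470.1726
The Township of Westford, 11 June – 31 December 2025: 204 days → €101,000 × 2.6% × 204/365 = €1,467.6822
Total = €2,937.8548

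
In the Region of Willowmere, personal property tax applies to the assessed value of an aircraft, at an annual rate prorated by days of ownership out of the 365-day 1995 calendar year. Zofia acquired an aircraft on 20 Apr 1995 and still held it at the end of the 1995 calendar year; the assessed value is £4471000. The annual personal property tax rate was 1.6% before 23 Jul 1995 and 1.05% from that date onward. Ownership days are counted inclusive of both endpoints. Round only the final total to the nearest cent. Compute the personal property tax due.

£39259.05

20 Apr – 22 Jul 1995: 94 days at 1.6% → £4471000 × 1.6% × 94/365 = £18422.9699
23 Jul – 31 Dec 1995: 162 days at 1.05% → £4471000 × 1.05% × 162/365 = £20836.0849
Total = £39259.0548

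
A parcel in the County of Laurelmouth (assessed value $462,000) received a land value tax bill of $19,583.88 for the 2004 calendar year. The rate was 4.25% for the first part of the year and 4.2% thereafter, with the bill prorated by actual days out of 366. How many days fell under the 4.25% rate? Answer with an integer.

Let d = days at the first rate; then 366 − d days at the second rate.
$462,000 × [4.25%·d + 4.2%·(366−d)] / 366 = $19,583.88
Solving gives d = 285, so the new rate took effect on October 12, 2004.

285 days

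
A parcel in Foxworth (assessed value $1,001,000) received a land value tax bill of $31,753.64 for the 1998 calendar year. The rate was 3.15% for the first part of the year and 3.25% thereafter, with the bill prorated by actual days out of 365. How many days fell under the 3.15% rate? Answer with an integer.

Let d = days at the first rate; then 365 − d days at the second rate.
$1,001,000 × [3.15%·d + 3.25%·(365−d)] / 365 = $31,753.64
Solving gives d = 284, so the new rate took effect on 12 October 1998.

284 days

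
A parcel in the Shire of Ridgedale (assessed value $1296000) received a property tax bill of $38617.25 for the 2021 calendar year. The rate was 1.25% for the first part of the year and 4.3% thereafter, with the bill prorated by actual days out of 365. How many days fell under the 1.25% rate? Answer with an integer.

158 days

Let d = days at the first rate; then 365 − d days at the second rate.
$1296000 × [1.25%·d + 4.3%·(365−d)] / 365 = $38617.25
Solving gives d = 158, so the new rate took effect on 8 June 2021.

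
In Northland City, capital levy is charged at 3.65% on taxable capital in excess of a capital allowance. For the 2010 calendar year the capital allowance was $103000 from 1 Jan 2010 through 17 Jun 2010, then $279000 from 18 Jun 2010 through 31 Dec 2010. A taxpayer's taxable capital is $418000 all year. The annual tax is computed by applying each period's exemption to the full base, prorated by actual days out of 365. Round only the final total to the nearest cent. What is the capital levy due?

1 Jan – 17 Jun 2010: 168 days, exemption $103000 → ($418000 − $103000) × 3.65% × 168/365 = $5292.0000
18 Jun – 31 Dec 2010: 197 days, exemption $279000 → ($418000 − $279000) × 3.65% × 197/365 = $2738.3000
Total = $8030.3000

$8030.30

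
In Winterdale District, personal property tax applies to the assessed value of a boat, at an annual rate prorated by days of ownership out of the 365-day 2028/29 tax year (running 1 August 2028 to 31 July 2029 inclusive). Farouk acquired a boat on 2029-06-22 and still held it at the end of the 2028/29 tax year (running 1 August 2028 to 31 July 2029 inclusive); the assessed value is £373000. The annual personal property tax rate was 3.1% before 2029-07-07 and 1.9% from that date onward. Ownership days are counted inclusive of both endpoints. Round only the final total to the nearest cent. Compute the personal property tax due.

£960.60

2029-06-22 to 2029-07-06: 15 days at 3.1% → £373000 × 3.1% × 15/365 = £475.1918
2029-07-07 to 2029-07-31: 25 days at 1.9% → £373000 × 1.9% × 25/365 = £485.4110
Total = £960.6027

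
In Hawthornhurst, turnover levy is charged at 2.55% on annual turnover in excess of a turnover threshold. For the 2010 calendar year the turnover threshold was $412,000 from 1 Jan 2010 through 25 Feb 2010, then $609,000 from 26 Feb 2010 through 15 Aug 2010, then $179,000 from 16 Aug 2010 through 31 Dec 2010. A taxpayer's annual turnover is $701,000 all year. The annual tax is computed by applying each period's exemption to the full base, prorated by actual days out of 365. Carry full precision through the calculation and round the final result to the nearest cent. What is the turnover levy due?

1 Jan – 25 Feb 2010: 56 days, exemption $412,000 → ($701,000 − $412,000) × 2.55% × 56/365 = $1,130.6630
26 Feb – 15 Aug 2010: 171 days, exemption $609,000 → ($701,000 − $609,000) × 2.55% × 171/365 = $1,099.0849
16 Aug – 31 Dec 2010: 138 days, exemption $179,000 → ($701,000 − $179,000) × 2.55% × 138/365 = $5,032.6521
Total = $7,262.4000

$7,262.40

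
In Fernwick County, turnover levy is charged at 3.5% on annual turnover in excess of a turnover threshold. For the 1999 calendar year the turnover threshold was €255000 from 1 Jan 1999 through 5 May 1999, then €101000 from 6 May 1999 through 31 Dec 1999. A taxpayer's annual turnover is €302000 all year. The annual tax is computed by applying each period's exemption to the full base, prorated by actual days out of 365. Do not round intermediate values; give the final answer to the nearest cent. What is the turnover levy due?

€5189.11

1 Jan – 5 May 1999: 125 days, exemption €255000 → (€302000 − €255000) × 3.5% × 125/365 = €563.3562
6 May – 31 Dec 1999: 240 days, exemption €101000 → (€302000 − €101000) × 3.5% × 240/365 = €4625.7534
Total = €5189.1096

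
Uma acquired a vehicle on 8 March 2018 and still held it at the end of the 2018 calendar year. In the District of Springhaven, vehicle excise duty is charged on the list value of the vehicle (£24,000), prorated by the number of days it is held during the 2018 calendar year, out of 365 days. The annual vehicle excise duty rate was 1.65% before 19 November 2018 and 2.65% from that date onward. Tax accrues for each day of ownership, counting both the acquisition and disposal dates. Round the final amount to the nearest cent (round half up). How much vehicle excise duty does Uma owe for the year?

£352.67

8 March – 18 November 2018: 256 days at 1.65% → £24,000 × 1.65% × 256/365 = £277.7425
19 November – 31 December 2018: 43 days at 2.65% → £24,000 × 2.65% × 43/365 = £74.9260
Total = £352.6685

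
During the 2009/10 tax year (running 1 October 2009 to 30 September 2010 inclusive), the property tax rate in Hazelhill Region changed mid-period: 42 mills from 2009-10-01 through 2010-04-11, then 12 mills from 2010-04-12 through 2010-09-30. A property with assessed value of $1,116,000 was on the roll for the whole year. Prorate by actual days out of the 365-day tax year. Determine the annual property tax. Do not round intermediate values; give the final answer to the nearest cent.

2009-10-01 to 2010-04-11: 193 days at 42 mills → $1,116,000 × 4.2% × 193/365 = $24,784.3726
2010-04-12 to 2010-09-30: 172 days at 12 mills → $1,116,000 × 1.2% × 172/365 = $6,310.7507
Total = $31,095.1233

$31,095.12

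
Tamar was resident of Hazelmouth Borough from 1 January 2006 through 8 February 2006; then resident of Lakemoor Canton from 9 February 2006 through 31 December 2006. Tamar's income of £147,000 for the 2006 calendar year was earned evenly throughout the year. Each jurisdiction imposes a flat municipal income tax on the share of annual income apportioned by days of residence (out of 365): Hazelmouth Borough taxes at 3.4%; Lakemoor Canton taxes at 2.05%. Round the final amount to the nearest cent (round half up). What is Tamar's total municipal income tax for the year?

£3,225.54

Hazelmouth Borough, 1 January – 8 February 2006: 39 days → £147,000 × 3.4% × 39/365 = £534.0329
Lakemoor Canton, 9 February – 31 December 2006: 326 days → £147,000 × 2.05% × 326/365 = £2,691.5096
Total = £3,225.5425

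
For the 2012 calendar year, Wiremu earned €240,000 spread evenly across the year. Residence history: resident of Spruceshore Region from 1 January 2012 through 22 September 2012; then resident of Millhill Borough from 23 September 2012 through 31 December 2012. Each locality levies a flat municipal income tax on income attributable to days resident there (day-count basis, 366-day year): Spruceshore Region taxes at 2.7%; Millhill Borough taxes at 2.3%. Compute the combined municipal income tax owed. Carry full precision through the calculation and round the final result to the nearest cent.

€6,217.70

Spruceshore Region, 1 January – 22 September 2012: 266 days → €240,000 × 2.7% × 266/366 = €4,709.5082
Millhill Borough, 23 September – 31 December 2012: 100 days → €240,000 × 2.3% × 100/366 = €1,508.1967
Total = €6,217.7049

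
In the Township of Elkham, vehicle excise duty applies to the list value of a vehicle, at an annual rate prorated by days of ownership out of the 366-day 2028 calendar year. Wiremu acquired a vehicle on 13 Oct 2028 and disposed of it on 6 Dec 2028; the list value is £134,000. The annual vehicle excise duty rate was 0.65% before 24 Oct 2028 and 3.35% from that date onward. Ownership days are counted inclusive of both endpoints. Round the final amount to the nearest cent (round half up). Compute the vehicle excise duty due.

13 Oct – 23 Oct 2028: 11 days at 0.65% → £134,000 × 0.65% × 11/366 = £26.1776
24 Oct – 6 Dec 2028: 44 days at 3.35% → £134,000 × 3.35% × 44/366 = £539.6612
Total = £565.8388

£565.84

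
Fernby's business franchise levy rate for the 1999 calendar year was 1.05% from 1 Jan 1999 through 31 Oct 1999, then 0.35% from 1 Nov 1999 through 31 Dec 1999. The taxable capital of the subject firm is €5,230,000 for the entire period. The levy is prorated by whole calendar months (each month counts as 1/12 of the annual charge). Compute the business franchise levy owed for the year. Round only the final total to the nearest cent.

1 Jan – 31 Oct 1999: 10 months at 1.05% → €5,230,000 × 1.05% × 10/12 = €45,762.5000
1 Nov – 31 Dec 1999: 2 months at 0.35% → €5,230,000 × 0.35% × 2/12 = €3,050.8333
Total = €48,813.3333

€48,813.33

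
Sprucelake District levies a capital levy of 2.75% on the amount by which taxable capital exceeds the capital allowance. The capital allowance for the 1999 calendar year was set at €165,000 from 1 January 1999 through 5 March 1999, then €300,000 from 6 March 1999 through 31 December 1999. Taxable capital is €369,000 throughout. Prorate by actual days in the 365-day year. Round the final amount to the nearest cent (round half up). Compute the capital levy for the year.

1 January – 5 March 1999: 64 days, exemption €165,000 → (€369,000 − €165,000) × 2.75% × 64/365 = €983.6712
6 March – 31 December 1999: 301 days, exemption €300,000 → (€369,000 − €300,000) × 2.75% × 301/365 = €1,564.7877
Total = €2,548.4589

€2,548.46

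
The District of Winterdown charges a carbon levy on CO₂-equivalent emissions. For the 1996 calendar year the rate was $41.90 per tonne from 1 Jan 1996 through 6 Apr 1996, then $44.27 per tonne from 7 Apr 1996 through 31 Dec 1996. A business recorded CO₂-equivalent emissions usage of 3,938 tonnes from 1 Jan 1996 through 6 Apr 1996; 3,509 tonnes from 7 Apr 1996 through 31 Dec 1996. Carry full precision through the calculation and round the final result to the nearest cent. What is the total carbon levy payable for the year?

1 Jan – 6 Apr 1996: 3,938 tonnes at $41.90/tonne → $165,002.20
7 Apr – 31 Dec 1996: 3,509 tonnes at $44.27/tonne → $155,343.43

$320,345.63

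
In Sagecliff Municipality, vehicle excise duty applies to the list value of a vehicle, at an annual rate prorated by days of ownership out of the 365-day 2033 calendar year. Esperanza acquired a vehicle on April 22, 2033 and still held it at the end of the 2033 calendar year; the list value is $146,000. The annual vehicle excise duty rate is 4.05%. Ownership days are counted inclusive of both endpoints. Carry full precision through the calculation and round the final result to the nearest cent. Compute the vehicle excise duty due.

$4,114.80

Days held (April 22 – December 31, 2033): 254 out of 365
Tax = $146,000 × 4.05% × 254/365 = $4,114.8000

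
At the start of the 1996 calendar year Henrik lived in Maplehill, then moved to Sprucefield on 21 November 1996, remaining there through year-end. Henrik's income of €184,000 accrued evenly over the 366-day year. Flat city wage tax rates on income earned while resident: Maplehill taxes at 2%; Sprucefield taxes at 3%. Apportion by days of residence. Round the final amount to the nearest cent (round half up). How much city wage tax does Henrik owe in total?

Maplehill, 1 January – 20 November 1996: 325 days → €184,000 × 2% × 325/366 = €3,267.7596
Sprucefield, 21 November – 31 December 1996: 41 days → €184,000 × 3% × 41/366 = €618.3607
Total = €3,886.1202

€3,886.12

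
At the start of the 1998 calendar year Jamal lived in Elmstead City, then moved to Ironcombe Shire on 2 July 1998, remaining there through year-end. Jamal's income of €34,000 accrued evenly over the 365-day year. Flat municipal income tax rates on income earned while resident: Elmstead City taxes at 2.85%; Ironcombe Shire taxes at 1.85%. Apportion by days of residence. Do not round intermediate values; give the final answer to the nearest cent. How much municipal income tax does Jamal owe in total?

Elmstead City, 1 January – 1 July 1998: 182 days → €34,000 × 2.85% × 182/365 = €483.1726
Ironcombe Shire, 2 July – 31 December 1998: 183 days → €34,000 × 1.85% × 183/365 = €315.3616
Total = €798.5342

€798.53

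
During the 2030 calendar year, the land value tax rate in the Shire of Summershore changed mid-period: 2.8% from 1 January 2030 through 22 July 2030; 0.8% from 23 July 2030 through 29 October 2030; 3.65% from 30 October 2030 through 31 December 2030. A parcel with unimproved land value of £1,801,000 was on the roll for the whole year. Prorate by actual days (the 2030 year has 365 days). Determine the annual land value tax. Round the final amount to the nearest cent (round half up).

£43,300.48

1 January – 22 July 2030: 203 days at 2.8% → £1,801,000 × 2.8% × 203/365 = £28,046.2575
23 July – 29 October 2030: 99 days at 0.8% → £1,801,000 × 0.8% × 99/365 = £3,907.9233
30 October – 31 December 2030: 63 days at 3.65% → £1,801,000 × 3.65% × 63/365 = £11,346.3000
Total = £43,300.4808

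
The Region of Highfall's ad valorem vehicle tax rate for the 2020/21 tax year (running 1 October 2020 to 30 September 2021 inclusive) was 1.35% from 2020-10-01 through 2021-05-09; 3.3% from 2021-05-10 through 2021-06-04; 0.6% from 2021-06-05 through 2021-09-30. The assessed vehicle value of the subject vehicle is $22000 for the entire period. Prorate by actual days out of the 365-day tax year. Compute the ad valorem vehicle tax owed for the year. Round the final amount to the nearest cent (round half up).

2020-10-01 to 2021-05-09: 221 days at 1.35% → $22000 × 1.35% × 221/365 = $179.8274
2021-05-10 to 2021-06-04: 26 days at 3.3% → $22000 × 3.3% × 26/365 = $51.7151
2021-06-05 to 2021-09-30: 118 days at 0.6% → $22000 × 0.6% × 118/365 = $42.6740
Total = $274.2164

$274.22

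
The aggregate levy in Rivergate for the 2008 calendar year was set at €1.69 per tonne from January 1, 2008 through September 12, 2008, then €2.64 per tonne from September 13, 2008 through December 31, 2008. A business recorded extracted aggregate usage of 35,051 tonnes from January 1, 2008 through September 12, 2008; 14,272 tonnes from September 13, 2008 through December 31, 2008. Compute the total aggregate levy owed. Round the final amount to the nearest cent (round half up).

January 1 – September 12, 2008: 35,051 tonnes at €1.69/tonne → €59,236.19
September 13 – December 31, 2008: 14,272 tonnes at €2.64/tonne → €37,678.08

€96,914.27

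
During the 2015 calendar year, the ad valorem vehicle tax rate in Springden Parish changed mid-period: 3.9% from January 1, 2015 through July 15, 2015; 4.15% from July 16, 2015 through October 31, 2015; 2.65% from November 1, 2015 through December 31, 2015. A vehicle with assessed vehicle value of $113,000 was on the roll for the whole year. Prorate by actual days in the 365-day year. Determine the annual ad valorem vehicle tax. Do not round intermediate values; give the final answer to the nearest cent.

January 1 – July 15, 2015: 196 days at 3.9% → $113,000 × 3.9% × 196/365 = $2,366.4986
July 16 – October 31, 2015: 108 days at 4.15% → $113,000 × 4.15% × 108/365 = $1,387.5781
November 1 – December 31, 2015: 61 days at 2.65% → $113,000 × 2.65% × 61/365 = $500.4507
Total = $4,254.5274

$4,254.53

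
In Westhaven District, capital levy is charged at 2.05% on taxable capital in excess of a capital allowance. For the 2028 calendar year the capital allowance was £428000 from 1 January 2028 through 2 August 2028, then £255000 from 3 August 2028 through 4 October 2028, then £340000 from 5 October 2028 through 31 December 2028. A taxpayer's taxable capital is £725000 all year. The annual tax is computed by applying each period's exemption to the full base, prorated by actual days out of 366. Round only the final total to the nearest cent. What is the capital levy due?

£7132.71

1 January – 2 August 2028: 215 days, exemption £428000 → (£725000 − £428000) × 2.05% × 215/366 = £3576.5779
3 August – 4 October 2028: 63 days, exemption £255000 → (£725000 − £255000) × 2.05% × 63/366 = £1658.4836
5 October – 31 December 2028: 88 days, exemption £340000 → (£725000 − £340000) × 2.05% × 88/366 = £1897.6503
Total = £7132.7117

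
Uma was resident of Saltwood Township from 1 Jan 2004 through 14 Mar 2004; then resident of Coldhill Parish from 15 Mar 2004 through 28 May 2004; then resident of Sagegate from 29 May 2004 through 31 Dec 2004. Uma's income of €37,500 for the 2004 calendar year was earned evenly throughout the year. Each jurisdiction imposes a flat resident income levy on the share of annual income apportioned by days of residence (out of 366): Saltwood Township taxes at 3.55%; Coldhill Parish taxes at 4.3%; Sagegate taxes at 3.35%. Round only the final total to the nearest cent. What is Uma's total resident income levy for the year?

Saltwood Township, 1 Jan – 14 Mar 2004: 74 days → €37,500 × 3.55% × 74/366 = €269.1598
Coldhill Parish, 15 Mar – 28 May 2004: 75 days → €37,500 × 4.3% × 75/366 = €330.4303
Sagegate, 29 May – 31 Dec 2004: 217 days → €37,500 × 3.35% × 217/366 = €744.8258
Total = €1,344.4160

€1,344.42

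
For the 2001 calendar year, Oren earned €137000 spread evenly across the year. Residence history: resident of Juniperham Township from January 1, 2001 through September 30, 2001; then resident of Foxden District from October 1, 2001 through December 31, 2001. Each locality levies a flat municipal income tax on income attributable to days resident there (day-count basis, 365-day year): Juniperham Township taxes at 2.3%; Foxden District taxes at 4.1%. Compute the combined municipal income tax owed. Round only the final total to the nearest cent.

€3772.57

Juniperham Township, January 1 – September 30, 2001: 273 days → €137000 × 2.3% × 273/365 = €2356.7753
Foxden District, October 1 – December 31, 2001: 92 days → €137000 × 4.1% × 92/365 = €1415.7918
Total = €3772.5671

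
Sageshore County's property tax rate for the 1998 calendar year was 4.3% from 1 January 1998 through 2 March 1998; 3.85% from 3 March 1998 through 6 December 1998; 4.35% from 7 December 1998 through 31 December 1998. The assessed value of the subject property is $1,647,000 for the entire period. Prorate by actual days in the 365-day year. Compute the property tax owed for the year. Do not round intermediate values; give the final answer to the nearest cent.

1 January – 2 March 1998: 61 days at 4.3% → $1,647,000 × 4.3% × 61/365 = $11,835.8384
3 March – 6 December 1998: 279 days at 3.85% → $1,647,000 × 3.85% × 279/365 = $48,469.1795
7 December – 31 December 1998: 25 days at 4.35% → $1,647,000 × 4.35% × 25/365 = $4,907.1575
Total = $65,212.1753

$65,212.18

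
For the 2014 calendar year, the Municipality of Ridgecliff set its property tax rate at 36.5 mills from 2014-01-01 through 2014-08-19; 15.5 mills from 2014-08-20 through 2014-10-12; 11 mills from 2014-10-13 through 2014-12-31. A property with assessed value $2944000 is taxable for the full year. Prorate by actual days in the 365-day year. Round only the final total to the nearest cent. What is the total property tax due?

2014-01-01 to 2014-08-19: 231 days at 36.5 mills → $2944000 × 3.65% × 231/365 = $68006.4000
2014-08-20 to 2014-10-12: 54 days at 15.5 mills → $2944000 × 1.55% × 54/365 = $6751.0356
2014-10-13 to 2014-12-31: 80 days at 11 mills → $2944000 × 1.1% × 80/365 = $7097.8630
Total = $81855.2986

$81855.30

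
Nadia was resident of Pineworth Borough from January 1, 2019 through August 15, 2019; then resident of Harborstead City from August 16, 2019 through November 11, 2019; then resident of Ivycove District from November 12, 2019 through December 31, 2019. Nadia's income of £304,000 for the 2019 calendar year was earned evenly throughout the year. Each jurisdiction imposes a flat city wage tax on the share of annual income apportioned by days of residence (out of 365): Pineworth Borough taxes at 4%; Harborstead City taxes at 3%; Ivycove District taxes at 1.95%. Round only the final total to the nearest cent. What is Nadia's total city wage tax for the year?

Pineworth Borough, January 1 – August 15, 2019: 227 days → £304,000 × 4% × 227/365 = £7,562.5205
Harborstead City, August 16 – November 11, 2019: 88 days → £304,000 × 3% × 88/365 = £2,198.7945
Ivycove District, November 12 – December 31, 2019: 50 days → £304,000 × 1.95% × 50/365 = £812.0548
Total = £10,573.3699

£10,573.37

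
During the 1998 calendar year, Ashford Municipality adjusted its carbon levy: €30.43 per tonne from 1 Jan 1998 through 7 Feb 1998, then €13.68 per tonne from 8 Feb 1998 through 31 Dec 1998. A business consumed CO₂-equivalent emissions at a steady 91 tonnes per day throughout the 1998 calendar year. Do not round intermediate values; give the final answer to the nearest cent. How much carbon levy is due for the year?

€512,302.70

1 Jan – 7 Feb 1998: 38 days × 91 tonnes/day = 3,458 tonnes at €30.43/tonne → €105,226.94
8 Feb – 31 Dec 1998: 327 days × 91 tonnes/day = 29,757 tonnes at €13.68/tonne → €407,075.76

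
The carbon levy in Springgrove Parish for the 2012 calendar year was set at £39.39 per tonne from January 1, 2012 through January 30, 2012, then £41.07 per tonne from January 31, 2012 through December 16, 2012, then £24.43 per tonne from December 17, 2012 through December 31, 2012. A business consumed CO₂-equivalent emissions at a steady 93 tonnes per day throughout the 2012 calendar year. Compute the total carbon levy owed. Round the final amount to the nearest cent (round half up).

£1,370,040.66

January 1 – January 30, 2012: 30 days × 93 tonnes/day = 2,790 tonnes at £39.39/tonne → £109,898.10
January 31 – December 16, 2012: 321 days × 93 tonnes/day = 29,853 tonnes at £41.07/tonne → £1,226,062.71
December 17 – December 31, 2012: 15 days × 93 tonnes/day = 1,395 tonnes at £24.43/tonne → £34,079.85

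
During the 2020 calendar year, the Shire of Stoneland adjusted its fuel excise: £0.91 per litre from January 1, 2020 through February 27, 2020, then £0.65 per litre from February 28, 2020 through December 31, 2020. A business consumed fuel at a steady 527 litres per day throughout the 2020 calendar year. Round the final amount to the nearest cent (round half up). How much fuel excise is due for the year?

January 1 – February 27, 2020: 58 days × 527 litres/day = 30,566 litres at £0.91/litre → £27,815.06
February 28 – December 31, 2020: 308 days × 527 litres/day = 162,316 litres at £0.65/litre → £105,505.40

£133,320.46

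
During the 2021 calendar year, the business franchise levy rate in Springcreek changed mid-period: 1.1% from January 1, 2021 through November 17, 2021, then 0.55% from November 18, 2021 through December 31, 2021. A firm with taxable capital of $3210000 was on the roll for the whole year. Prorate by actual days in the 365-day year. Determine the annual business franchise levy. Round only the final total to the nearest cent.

January 1 – November 17, 2021: 321 days at 1.1% → $3210000 × 1.1% × 321/365 = $31053.4521
November 18 – December 31, 2021: 44 days at 0.55% → $3210000 × 0.55% × 44/365 = $2128.2740
Total = $33181.7260

$33181.73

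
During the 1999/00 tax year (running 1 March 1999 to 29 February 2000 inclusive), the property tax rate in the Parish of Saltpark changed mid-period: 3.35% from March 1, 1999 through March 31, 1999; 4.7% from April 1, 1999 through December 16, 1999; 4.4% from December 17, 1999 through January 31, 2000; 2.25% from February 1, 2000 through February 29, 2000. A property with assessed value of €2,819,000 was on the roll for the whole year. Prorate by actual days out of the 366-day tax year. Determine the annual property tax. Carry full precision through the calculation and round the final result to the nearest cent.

€122,734.33

March 1 – March 31, 1999: 31 days at 3.35% → €2,819,000 × 3.35% × 31/366 = €7,998.7199
April 1 – December 16, 1999: 260 days at 4.7% → €2,819,000 × 4.7% × 260/366 = €94,120.7104
December 17, 1999 – January 31, 2000: 46 days at 4.4% → €2,819,000 × 4.4% × 46/366 = €15,589.2240
February 1 – February 29, 2000: 29 days at 2.25% → €2,819,000 × 2.25% × 29/366 = €5,025.6762
Total = €122,734.3306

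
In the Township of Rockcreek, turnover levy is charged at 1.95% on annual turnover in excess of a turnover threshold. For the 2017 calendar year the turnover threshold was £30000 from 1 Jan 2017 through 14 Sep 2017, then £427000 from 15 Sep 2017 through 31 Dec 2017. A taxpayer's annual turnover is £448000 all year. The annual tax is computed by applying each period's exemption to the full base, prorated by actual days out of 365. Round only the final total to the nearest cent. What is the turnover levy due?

1 Jan – 14 Sep 2017: 257 days, exemption £30000 → (£448000 − £30000) × 1.95% × 257/365 = £5739.1973
15 Sep – 31 Dec 2017: 108 days, exemption £427000 → (£448000 − £427000) × 1.95% × 108/365 = £121.1671
Total = £5860.3644

£5860.36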